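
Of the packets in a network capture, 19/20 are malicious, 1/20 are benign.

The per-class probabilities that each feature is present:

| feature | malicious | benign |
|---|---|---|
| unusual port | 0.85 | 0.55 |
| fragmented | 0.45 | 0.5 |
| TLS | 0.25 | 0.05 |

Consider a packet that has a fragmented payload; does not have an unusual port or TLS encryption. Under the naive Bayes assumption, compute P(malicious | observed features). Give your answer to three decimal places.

malicious: 0.95 × (1−0.85) × 0.45 × (1−0.25) = 0.04809375
benign: 0.05 × (1−0.55) × 0.5 × (1−0.05) = 0.0106875
P(malicious | x) = 0.04809375 / 0.05878125 ≈ 0.818

0.818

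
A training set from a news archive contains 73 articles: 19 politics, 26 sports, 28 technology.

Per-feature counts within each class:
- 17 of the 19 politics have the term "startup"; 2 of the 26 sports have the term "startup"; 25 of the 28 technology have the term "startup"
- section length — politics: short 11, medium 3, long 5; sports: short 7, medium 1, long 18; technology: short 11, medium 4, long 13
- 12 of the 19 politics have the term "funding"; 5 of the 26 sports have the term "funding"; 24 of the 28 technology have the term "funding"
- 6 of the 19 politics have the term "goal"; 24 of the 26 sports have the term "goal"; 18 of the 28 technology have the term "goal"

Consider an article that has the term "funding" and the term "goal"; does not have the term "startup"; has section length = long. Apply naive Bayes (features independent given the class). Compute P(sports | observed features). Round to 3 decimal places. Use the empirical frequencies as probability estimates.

politics: (19/73) × (2/19) × (5/19) × (12/19) × (6/19) ≈ 0.00143797
sports: (26/73) × (24/26) × (18/26) × (5/26) × (24/26) ≈ 0.0404038
technology: (28/73) × (3/28) × (13/28) × (24/28) × (18/28) ≈ 0.0105136
P(sports | x) = 0.0404038 / 0.05235537 ≈ 0.772

0.772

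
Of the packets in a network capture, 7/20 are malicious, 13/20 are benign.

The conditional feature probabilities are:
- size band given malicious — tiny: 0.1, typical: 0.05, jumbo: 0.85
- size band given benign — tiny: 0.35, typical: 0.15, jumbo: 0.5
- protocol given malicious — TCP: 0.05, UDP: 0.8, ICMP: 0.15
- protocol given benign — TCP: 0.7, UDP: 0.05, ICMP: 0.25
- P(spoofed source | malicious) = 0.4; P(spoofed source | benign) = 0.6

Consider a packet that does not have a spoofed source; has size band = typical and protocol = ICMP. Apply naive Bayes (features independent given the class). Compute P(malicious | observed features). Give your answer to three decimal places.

malicious: 0.35 × 0.05 × 0.15 × (1−0.4) = 0.001575
benign: 0.65 × 0.15 × 0.25 × (1−0.6) = 0.00975
P(malicious | x) = 0.001575 / 0.011325 ≈ 0.139

0.139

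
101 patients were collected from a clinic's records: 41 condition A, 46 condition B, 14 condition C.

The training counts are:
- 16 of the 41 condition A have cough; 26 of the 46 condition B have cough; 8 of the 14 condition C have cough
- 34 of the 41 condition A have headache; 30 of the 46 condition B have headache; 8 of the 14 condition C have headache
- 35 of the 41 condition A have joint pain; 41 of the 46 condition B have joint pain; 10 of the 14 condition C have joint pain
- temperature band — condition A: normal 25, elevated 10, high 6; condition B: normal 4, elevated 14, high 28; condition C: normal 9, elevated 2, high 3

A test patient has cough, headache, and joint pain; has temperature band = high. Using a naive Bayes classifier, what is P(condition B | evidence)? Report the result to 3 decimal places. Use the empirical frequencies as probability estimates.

0.796

condition A: (41/101) × (16/41) × (34/41) × (35/41) × (6/41) ≈ 0.0164114
condition B: (46/101) × (26/46) × (30/46) × (41/46) × (28/46) ≈ 0.0910839
condition C: (14/101) × (8/14) × (8/14) × (10/14) × (3/14) ≈ 0.00692781
P(condition B | x) = 0.0910839 / 0.11442311 ≈ 0.796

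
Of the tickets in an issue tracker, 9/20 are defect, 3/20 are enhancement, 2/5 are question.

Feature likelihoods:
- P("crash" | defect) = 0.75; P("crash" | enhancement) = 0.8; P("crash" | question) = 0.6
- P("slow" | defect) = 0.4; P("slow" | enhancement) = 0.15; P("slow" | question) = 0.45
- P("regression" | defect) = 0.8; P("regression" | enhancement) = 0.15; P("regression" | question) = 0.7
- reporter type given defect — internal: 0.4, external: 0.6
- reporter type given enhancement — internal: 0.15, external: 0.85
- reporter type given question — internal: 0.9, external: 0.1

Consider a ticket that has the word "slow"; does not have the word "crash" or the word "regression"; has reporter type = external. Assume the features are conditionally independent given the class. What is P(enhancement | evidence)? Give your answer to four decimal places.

defect: 0.45 × (1−0.75) × 0.4 × (1−0.8) × 0.6 = 0.0054
enhancement: 0.15 × (1−0.8) × 0.15 × (1−0.15) × 0.85 = 0.00325125
question: 0.4 × (1−0.6) × 0.45 × (1−0.7) × 0.1 = 0.00216
P(enhancement | x) = 0.00325125 / 0.01081125 ≈ 0.3007

0.3007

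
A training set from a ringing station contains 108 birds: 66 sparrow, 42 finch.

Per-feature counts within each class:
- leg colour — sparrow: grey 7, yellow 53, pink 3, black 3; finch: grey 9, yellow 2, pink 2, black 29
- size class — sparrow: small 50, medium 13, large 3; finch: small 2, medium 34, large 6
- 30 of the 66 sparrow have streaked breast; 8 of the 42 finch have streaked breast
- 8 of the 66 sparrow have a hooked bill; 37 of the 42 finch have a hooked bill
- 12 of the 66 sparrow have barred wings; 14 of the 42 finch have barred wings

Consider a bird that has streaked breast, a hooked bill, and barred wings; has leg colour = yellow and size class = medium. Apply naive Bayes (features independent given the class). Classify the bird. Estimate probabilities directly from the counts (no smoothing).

sparrow: (66/108) × (53/66) × (13/66) × (30/66) × (8/66) × (12/66) ≈ 0.000968305
finch: (42/108) × (2/42) × (34/42) × (8/42) × (37/42) × (14/42) ≈ 0.000838509
Highest score → sparrow.

sparrow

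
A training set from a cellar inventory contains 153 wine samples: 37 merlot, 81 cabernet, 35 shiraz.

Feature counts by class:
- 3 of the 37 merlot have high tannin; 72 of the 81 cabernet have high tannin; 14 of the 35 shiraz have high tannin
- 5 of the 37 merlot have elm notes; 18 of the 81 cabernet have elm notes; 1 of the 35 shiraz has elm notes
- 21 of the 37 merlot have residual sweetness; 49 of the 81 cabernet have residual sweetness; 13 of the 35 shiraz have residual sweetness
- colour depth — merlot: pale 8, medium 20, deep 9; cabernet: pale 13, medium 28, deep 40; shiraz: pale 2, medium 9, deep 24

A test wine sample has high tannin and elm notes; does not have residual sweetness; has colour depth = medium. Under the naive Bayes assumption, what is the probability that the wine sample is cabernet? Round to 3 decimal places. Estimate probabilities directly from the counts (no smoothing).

0.932

merlot: (37/153) × (3/37) × (5/37) × (16/37) × (20/37) ≈ 0.000619362
cabernet: (81/153) × (72/81) × (18/81) × (32/81) × (28/81) ≈ 0.0142813
shiraz: (35/153) × (14/35) × (1/35) × (22/35) × (9/35) ≈ 0.000422569
P(cabernet | x) = 0.0142813 / 0.015323231 ≈ 0.932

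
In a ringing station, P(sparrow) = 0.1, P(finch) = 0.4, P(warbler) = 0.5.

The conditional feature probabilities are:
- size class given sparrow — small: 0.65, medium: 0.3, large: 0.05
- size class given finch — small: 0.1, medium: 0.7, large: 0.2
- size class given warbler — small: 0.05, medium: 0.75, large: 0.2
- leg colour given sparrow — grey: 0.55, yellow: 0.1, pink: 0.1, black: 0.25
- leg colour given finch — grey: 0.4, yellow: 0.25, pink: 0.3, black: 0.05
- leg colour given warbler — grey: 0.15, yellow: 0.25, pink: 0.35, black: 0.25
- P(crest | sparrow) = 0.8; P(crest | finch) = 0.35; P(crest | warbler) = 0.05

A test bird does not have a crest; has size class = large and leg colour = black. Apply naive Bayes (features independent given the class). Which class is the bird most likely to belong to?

sparrow: 0.1 × 0.05 × 0.25 × (1−0.8) = 0.00025
finch: 0.4 × 0.2 × 0.05 × (1−0.35) = 0.0026
warbler: 0.5 × 0.2 × 0.25 × (1−0.05) = 0.02375
Highest score → warbler.

warbler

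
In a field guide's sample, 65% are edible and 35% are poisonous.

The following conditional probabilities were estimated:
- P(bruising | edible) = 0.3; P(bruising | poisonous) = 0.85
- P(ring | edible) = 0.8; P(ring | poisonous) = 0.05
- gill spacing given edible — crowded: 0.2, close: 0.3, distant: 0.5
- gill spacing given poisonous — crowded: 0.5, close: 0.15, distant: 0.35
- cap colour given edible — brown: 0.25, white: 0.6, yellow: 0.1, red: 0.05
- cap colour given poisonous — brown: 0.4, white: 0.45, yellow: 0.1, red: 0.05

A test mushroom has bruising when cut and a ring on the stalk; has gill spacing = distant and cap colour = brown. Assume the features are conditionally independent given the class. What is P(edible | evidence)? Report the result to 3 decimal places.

edible: 0.65 × 0.3 × 0.8 × 0.5 × 0.25 = 0.0195
poisonous: 0.35 × 0.85 × 0.05 × 0.35 × 0.4 = 0.0020825
P(edible | x) = 0.0195 / 0.0215825 ≈ 0.904

0.904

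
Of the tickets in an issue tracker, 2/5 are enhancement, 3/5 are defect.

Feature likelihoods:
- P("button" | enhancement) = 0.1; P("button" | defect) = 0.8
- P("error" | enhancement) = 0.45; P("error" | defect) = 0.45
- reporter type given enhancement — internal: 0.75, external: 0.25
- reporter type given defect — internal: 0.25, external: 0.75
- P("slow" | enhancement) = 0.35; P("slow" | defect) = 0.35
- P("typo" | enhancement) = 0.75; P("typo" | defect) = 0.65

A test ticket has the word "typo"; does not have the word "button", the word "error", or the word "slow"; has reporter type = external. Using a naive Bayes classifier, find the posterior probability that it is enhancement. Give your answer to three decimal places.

enhancement: 0.4 × (1−0.1) × (1−0.45) × 0.25 × (1−0.35) × 0.75 = 0.02413125
defect: 0.6 × (1−0.8) × (1−0.45) × 0.75 × (1−0.35) × 0.65 = 0.02091375
P(enhancement | x) = 0.02413125 / 0.045045 ≈ 0.536

0.536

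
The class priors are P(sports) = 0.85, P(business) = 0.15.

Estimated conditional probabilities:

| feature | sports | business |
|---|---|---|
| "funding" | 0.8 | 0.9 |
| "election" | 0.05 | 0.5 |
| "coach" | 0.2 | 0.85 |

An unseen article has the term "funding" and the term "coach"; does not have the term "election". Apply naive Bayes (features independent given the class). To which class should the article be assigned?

sports

sports: 0.85 × 0.8 × (1−0.05) × 0.2 = 0.1292
business: 0.15 × 0.9 × (1−0.5) × 0.85 = 0.057375
Highest score → sports.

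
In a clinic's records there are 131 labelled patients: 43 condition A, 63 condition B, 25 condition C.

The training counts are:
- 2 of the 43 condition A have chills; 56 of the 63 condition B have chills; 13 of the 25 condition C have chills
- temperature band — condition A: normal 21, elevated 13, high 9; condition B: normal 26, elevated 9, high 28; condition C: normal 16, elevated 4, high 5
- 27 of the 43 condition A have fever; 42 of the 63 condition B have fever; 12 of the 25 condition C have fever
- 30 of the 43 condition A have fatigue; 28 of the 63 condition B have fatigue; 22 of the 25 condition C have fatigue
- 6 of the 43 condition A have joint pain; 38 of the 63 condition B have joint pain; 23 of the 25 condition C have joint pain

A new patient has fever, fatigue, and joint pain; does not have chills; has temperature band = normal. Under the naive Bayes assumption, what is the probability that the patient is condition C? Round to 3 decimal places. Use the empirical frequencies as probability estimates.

0.632

condition A: (43/131) × (41/43) × (21/43) × (27/43) × (30/43) × (6/43) ≈ 0.00934317
condition B: (63/131) × (7/63) × (26/63) × (42/63) × (28/63) × (38/63) ≈ 0.0039412
condition C: (25/131) × (12/25) × (16/25) × (12/25) × (22/25) × (23/25) ≈ 0.0227825
P(condition C | x) = 0.0227825 / 0.03606687 ≈ 0.632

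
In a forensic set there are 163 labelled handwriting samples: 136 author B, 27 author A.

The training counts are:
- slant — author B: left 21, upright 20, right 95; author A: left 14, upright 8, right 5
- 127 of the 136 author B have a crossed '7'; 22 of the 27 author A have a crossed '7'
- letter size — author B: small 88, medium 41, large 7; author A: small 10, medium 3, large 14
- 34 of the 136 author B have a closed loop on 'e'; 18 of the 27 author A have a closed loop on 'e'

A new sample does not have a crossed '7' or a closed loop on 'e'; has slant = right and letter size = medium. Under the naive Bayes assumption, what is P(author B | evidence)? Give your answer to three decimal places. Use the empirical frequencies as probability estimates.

author B: (136/163) × (95/136) × (9/136) × (41/136) × (102/136) ≈ 0.00872059
author A: (27/163) × (5/27) × (5/27) × (3/27) × (9/27) ≈ 0.00021039
P(author B | x) = 0.00872059 / 0.00893098 ≈ 0.976

0.976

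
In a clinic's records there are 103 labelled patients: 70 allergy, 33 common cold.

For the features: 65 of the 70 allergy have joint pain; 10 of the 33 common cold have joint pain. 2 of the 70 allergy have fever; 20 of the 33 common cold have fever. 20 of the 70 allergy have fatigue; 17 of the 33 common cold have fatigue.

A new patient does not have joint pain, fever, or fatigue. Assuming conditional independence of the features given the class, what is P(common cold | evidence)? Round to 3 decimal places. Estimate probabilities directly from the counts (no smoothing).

0.559

allergy: (70/103) × (5/70) × (68/70) × (50/70) ≈ 0.0336834
common cold: (33/103) × (23/33) × (13/33) × (16/33) ≈ 0.0426507
P(common cold | x) = 0.0426507 / 0.0763341 ≈ 0.559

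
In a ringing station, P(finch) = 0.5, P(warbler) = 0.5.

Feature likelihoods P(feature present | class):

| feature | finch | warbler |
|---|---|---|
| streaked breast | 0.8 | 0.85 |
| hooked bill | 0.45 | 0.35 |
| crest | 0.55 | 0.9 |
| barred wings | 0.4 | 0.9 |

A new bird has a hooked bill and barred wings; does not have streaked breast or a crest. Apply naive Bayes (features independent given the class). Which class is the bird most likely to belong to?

finch: 0.5 × (1−0.8) × 0.45 × (1−0.55) × 0.4 = 0.0081
warbler: 0.5 × (1−0.85) × 0.35 × (1−0.9) × 0.9 = 0.0023625
Highest score → finch.

finch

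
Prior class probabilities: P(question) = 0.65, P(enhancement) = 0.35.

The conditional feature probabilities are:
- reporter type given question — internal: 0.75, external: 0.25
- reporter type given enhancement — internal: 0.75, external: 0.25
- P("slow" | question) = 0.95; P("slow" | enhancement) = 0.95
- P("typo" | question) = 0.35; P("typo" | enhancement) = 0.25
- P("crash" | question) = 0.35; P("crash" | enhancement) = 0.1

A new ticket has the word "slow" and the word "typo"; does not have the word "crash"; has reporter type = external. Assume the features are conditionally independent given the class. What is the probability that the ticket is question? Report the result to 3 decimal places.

0.653

question: 0.65 × 0.25 × 0.95 × 0.35 × (1−0.35) = 0.0351203125
enhancement: 0.35 × 0.25 × 0.95 × 0.25 × (1−0.1) = 0.018703125
P(question | x) = 0.0351203125 / 0.0538234375 ≈ 0.653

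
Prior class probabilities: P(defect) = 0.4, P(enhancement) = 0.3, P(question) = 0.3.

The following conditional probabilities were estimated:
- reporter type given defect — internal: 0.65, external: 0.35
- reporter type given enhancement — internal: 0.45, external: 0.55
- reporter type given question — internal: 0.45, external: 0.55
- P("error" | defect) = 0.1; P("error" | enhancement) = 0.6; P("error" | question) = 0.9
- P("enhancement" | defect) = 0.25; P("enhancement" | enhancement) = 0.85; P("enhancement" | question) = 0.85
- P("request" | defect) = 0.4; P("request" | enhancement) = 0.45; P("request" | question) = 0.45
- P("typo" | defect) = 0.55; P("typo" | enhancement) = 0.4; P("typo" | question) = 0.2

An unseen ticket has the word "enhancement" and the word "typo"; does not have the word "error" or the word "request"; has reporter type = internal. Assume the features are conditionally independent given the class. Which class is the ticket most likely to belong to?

defect: 0.4 × 0.65 × (1−0.1) × 0.25 × (1−0.4) × 0.55 = 0.019305
enhancement: 0.3 × 0.45 × (1−0.6) × 0.85 × (1−0.45) × 0.4 = 0.010098
question: 0.3 × 0.45 × (1−0.9) × 0.85 × (1−0.45) × 0.2 = 0.00126225
Highest score → defect.

defect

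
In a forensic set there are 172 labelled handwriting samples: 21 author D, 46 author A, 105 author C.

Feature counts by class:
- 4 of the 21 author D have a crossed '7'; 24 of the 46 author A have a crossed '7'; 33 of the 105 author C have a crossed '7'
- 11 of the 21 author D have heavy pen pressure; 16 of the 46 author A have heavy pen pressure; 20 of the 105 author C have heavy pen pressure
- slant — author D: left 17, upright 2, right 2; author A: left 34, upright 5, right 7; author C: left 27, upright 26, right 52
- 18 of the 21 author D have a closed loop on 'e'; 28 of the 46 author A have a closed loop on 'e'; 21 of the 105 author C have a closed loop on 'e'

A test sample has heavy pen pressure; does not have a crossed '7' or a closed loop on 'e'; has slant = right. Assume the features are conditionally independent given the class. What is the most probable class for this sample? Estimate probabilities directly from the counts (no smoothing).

author D: (21/172) × (17/21) × (11/21) × (2/21) × (3/21) ≈ 0.000704379
author A: (46/172) × (22/46) × (16/46) × (7/46) × (18/46) ≈ 0.00264918
author C: (105/172) × (72/105) × (20/105) × (52/105) × (84/105) ≈ 0.0315899
Highest score → author C.

author C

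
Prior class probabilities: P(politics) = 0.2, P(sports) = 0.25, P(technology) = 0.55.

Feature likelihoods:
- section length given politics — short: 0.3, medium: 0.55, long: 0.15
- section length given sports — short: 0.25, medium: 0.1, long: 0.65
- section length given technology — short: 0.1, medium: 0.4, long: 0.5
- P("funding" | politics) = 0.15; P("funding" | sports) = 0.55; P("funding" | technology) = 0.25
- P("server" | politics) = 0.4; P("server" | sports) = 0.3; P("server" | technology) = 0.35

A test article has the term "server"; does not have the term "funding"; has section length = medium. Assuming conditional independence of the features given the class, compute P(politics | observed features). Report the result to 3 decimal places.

politics: 0.2 × 0.55 × (1−0.15) × 0.4 = 0.0374
sports: 0.25 × 0.1 × (1−0.55) × 0.3 = 0.003375
technology: 0.55 × 0.4 × (1−0.25) × 0.35 = 0.05775
P(politics | x) = 0.0374 / 0.098525 ≈ 0.380

0.380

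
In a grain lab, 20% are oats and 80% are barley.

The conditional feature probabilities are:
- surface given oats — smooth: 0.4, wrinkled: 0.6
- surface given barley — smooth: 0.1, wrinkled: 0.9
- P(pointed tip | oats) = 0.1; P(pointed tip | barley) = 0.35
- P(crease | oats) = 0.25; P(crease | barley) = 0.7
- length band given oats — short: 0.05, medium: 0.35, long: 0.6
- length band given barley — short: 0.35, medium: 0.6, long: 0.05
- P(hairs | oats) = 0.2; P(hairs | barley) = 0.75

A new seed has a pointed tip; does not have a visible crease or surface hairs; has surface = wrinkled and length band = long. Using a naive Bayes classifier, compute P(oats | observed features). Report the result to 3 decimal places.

0.821

oats: 0.2 × 0.6 × 0.1 × (1−0.25) × 0.6 × (1−0.2) = 0.00432
barley: 0.8 × 0.9 × 0.35 × (1−0.7) × 0.05 × (1−0.75) = 0.000945
P(oats | x) = 0.00432 / 0.005265 ≈ 0.821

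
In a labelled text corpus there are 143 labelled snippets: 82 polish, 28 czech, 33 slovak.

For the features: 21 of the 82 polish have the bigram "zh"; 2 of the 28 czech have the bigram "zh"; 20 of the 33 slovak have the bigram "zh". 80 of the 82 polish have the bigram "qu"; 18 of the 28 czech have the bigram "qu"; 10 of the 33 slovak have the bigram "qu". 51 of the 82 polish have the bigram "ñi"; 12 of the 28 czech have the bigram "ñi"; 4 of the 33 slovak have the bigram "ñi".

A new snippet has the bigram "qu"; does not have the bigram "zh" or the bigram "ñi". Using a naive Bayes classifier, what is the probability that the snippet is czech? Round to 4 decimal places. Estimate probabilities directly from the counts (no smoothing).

0.2690

polish: (82/143) × (61/82) × (80/82) × (31/82) ≈ 0.157332
czech: (28/143) × (26/28) × (18/28) × (16/28) ≈ 0.0667904
slovak: (33/143) × (13/33) × (10/33) × (29/33) ≈ 0.024209
P(czech | x) = 0.0667904 / 0.2483314 ≈ 0.2690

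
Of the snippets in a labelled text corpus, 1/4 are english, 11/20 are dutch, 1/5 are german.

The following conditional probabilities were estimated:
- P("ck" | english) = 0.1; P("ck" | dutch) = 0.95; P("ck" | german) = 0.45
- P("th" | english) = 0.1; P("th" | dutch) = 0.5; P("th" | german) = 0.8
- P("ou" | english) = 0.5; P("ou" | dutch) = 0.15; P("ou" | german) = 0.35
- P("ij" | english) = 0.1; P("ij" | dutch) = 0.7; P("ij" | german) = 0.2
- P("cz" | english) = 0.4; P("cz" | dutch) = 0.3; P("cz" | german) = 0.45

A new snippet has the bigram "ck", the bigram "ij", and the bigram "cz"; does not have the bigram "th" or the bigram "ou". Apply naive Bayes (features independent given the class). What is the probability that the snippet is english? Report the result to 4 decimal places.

english: 0.25 × 0.1 × (1−0.1) × (1−0.5) × 0.1 × 0.4 = 0.00045
dutch: 0.55 × 0.95 × (1−0.5) × (1−0.15) × 0.7 × 0.3 = 0.046633125
german: 0.2 × 0.45 × (1−0.8) × (1−0.35) × 0.2 × 0.45 = 0.001053
P(english | x) = 0.00045 / 0.048136125 ≈ 0.0093

0.0093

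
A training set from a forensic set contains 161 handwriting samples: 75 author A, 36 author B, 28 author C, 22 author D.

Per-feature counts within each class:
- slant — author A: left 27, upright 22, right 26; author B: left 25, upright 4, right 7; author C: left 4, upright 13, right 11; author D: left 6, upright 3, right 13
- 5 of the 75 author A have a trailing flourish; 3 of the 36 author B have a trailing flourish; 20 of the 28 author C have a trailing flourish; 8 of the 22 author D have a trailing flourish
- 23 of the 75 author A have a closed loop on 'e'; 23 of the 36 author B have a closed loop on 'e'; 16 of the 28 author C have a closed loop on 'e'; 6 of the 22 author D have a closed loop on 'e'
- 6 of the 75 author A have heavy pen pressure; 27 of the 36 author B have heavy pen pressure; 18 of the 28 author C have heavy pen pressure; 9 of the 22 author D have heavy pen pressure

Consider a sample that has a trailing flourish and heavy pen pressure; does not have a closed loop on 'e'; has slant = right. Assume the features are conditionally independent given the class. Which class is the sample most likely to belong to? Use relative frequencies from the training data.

author C

author A: (75/161) × (26/75) × (5/75) × (52/75) × (6/75) ≈ 0.000597157
author B: (36/161) × (7/36) × (3/36) × (13/36) × (27/36) ≈ 0.00098128
author C: (28/161) × (11/28) × (20/28) × (12/28) × (18/28) ≈ 0.0134455
author D: (22/161) × (13/22) × (8/22) × (16/22) × (9/22) ≈ 0.00873578
Highest score → author C.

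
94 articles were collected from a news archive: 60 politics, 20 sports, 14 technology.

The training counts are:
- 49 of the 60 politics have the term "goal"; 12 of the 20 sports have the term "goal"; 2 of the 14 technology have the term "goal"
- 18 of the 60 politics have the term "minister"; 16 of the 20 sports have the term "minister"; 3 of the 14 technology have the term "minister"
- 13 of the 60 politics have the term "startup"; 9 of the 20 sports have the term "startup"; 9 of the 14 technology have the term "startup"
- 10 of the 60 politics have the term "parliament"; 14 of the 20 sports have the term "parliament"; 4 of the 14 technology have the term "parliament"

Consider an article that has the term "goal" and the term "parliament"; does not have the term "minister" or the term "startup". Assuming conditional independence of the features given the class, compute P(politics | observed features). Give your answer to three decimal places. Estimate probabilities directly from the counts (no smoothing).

politics: (60/94) × (49/60) × (42/60) × (47/60) × (10/60) ≈ 0.0476389
sports: (20/94) × (12/20) × (4/20) × (11/20) × (14/20) ≈ 0.00982979
technology: (14/94) × (2/14) × (11/14) × (5/14) × (4/14) ≈ 0.00170585
P(politics | x) = 0.0476389 / 0.05917454 ≈ 0.805

0.805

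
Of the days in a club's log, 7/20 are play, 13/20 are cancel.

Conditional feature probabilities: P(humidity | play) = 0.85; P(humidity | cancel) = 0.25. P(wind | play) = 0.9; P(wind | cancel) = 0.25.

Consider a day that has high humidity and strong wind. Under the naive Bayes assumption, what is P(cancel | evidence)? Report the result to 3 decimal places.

play: 0.35 × 0.85 × 0.9 = 0.26775
cancel: 0.65 × 0.25 × 0.25 = 0.040625
P(cancel | x) = 0.040625 / 0.308375 ≈ 0.132

0.132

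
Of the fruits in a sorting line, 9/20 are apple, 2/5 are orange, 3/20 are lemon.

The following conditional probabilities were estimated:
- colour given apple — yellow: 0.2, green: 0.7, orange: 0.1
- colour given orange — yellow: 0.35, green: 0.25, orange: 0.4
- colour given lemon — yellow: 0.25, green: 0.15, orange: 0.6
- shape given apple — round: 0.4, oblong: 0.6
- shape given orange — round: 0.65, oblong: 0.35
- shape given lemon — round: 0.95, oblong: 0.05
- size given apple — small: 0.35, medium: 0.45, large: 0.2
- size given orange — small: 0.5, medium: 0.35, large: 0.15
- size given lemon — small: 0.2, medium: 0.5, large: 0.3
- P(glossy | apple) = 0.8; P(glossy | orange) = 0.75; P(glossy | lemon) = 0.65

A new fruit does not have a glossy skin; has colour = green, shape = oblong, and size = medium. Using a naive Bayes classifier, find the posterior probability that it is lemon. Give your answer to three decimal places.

apple: 0.45 × 0.7 × 0.6 × 0.45 × (1−0.8) = 0.01701
orange: 0.4 × 0.25 × 0.35 × 0.35 × (1−0.75) = 0.0030625
lemon: 0.15 × 0.15 × 0.05 × 0.5 × (1−0.65) = 0.000196875
P(lemon | x) = 0.000196875 / 0.020269375 ≈ 0.010

0.010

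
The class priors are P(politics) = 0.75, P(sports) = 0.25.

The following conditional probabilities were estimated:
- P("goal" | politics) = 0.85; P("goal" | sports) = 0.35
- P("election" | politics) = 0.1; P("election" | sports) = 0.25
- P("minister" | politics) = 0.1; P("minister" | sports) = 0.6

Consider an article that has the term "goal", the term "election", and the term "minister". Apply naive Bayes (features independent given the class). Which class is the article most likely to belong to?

sports

politics: 0.75 × 0.85 × 0.1 × 0.1 = 0.006375
sports: 0.25 × 0.35 × 0.25 × 0.6 = 0.013125
Highest score → sports.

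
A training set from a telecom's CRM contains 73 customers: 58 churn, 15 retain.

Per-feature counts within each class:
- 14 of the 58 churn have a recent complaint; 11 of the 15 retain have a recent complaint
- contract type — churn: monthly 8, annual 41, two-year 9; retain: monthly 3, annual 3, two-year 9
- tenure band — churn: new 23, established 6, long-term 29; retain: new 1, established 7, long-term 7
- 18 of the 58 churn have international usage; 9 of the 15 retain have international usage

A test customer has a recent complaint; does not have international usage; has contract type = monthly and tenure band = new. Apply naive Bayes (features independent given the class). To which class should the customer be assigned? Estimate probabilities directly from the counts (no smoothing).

churn: (58/73) × (14/58) × (8/58) × (23/58) × (40/58) ≈ 0.00723434
retain: (15/73) × (11/15) × (3/15) × (1/15) × (6/15) ≈ 0.000803653
Highest score → churn.

churn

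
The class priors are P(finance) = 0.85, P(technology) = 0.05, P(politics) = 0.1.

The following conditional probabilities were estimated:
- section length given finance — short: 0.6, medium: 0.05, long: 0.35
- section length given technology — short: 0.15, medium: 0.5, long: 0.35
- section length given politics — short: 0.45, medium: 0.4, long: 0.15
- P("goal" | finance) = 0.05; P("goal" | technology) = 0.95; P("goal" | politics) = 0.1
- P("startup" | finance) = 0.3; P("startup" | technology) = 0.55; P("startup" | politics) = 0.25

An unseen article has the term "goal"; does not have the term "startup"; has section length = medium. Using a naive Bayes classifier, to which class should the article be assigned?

technology

finance: 0.85 × 0.05 × 0.05 × (1−0.3) = 0.0014875
technology: 0.05 × 0.5 × 0.95 × (1−0.55) = 0.0106875
politics: 0.1 × 0.4 × 0.1 × (1−0.25) = 0.003
Highest score → technology.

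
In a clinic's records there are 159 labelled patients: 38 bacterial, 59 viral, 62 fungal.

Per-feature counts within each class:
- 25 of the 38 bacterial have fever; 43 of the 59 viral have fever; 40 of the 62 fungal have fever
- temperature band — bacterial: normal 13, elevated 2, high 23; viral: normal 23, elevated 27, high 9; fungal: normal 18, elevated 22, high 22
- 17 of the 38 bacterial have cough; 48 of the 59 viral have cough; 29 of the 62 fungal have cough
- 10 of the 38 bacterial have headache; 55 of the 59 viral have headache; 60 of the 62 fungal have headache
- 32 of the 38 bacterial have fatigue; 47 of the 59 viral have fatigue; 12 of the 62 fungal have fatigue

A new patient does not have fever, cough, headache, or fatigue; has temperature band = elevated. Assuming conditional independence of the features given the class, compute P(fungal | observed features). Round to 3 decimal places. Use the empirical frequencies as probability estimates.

0.632

bacterial: (38/159) × (13/38) × (2/38) × (21/38) × (28/38) × (6/38) ≈ 0.000276675
viral: (59/159) × (16/59) × (27/59) × (11/59) × (4/59) × (12/59) ≈ 0.000118389
fungal: (62/159) × (22/62) × (22/62) × (33/62) × (2/62) × (50/62) ≈ 0.000679822
P(fungal | x) = 0.000679822 / 0.001074886 ≈ 0.632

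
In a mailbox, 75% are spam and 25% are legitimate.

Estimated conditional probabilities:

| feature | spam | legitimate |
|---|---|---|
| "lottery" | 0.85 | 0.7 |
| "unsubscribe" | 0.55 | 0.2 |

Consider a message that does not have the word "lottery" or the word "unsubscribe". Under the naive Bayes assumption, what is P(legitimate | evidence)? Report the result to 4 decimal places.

0.5424

spam: 0.75 × (1−0.85) × (1−0.55) = 0.050625
legitimate: 0.25 × (1−0.7) × (1−0.2) = 0.06
P(legitimate | x) = 0.06 / 0.110625 ≈ 0.5424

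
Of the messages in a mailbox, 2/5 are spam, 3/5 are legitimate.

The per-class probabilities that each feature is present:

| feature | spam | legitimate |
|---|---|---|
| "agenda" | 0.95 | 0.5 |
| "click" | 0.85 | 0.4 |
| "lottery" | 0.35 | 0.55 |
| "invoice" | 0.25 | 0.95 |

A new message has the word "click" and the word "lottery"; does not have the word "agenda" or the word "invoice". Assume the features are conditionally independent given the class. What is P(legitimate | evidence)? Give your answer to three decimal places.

spam: 0.4 × (1−0.95) × 0.85 × 0.35 × (1−0.25) = 0.0044625
legitimate: 0.6 × (1−0.5) × 0.4 × 0.55 × (1−0.95) = 0.0033
P(legitimate | x) = 0.0033 / 0.0077625 ≈ 0.425

0.425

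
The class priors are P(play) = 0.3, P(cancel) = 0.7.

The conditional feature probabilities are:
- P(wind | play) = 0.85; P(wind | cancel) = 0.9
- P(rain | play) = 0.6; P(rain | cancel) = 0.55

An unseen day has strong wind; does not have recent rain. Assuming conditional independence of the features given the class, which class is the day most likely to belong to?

cancel

play: 0.3 × 0.85 × (1−0.6) = 0.102
cancel: 0.7 × 0.9 × (1−0.55) = 0.2835
Highest score → cancel.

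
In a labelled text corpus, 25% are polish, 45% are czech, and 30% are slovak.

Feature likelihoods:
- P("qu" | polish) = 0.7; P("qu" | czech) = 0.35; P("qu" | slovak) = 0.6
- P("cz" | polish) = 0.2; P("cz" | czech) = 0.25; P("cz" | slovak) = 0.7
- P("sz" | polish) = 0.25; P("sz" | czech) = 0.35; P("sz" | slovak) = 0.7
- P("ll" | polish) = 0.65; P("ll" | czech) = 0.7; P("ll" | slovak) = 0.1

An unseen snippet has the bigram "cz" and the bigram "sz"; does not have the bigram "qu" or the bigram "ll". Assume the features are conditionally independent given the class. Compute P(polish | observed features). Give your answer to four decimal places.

polish: 0.25 × (1−0.7) × 0.2 × 0.25 × (1−0.65) = 0.0013125
czech: 0.45 × (1−0.35) × 0.25 × 0.35 × (1−0.7) = 0.007678125
slovak: 0.3 × (1−0.6) × 0.7 × 0.7 × (1−0.1) = 0.05292
P(polish | x) = 0.0013125 / 0.061910625 ≈ 0.0212

0.0212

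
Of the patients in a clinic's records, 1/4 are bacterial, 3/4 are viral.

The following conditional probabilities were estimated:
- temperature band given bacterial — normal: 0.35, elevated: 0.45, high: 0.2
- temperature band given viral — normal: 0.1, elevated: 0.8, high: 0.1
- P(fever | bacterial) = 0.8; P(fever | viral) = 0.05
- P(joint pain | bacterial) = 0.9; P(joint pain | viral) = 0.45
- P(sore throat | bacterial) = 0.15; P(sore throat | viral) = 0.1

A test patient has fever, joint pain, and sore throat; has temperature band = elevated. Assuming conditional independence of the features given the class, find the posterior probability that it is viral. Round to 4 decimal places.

bacterial: 0.25 × 0.45 × 0.8 × 0.9 × 0.15 = 0.01215
viral: 0.75 × 0.8 × 0.05 × 0.45 × 0.1 = 0.00135
P(viral | x) = 0.00135 / 0.0135 ≈ 0.1000

0.1000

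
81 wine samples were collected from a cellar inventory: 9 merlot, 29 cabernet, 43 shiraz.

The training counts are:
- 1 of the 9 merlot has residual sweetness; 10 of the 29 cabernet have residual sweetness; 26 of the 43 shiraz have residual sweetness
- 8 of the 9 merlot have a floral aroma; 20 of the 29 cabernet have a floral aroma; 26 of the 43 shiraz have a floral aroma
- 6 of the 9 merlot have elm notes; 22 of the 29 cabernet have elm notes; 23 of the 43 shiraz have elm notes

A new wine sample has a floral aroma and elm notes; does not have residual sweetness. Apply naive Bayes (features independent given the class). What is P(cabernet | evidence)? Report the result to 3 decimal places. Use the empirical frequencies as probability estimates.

0.493

merlot: (9/81) × (8/9) × (8/9) × (6/9) ≈ 0.0585277
cabernet: (29/81) × (19/29) × (20/29) × (22/29) ≈ 0.122723
shiraz: (43/81) × (17/43) × (26/43) × (23/43) ≈ 0.0678779
P(cabernet | x) = 0.122723 / 0.2491286 ≈ 0.493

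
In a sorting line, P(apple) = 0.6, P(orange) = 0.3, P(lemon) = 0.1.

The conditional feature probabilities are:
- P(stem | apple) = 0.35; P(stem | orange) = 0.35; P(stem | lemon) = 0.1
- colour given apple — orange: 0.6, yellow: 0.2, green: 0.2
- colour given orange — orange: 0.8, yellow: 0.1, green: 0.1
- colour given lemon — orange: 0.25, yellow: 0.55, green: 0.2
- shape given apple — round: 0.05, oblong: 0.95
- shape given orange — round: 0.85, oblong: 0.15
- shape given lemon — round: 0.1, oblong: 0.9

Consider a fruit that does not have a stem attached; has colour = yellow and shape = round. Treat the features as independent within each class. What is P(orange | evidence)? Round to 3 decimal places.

0.652

apple: 0.6 × (1−0.35) × 0.2 × 0.05 = 0.0039
orange: 0.3 × (1−0.35) × 0.1 × 0.85 = 0.016575
lemon: 0.1 × (1−0.1) × 0.55 × 0.1 = 0.00495
P(orange | x) = 0.016575 / 0.025425 ≈ 0.652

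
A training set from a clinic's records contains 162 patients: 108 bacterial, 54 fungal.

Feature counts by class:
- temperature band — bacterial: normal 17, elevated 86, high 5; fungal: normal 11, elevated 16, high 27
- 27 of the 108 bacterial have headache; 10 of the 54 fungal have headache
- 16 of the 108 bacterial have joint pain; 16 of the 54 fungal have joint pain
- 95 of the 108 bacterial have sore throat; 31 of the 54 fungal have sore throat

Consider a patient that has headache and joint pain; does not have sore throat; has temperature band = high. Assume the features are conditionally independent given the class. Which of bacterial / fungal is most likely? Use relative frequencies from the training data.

fungal

bacterial: (108/162) × (5/108) × (27/108) × (16/108) × (13/108) ≈ 0.000137598
fungal: (54/162) × (27/54) × (10/54) × (16/54) × (23/54) ≈ 0.00389507
Highest score → fungal.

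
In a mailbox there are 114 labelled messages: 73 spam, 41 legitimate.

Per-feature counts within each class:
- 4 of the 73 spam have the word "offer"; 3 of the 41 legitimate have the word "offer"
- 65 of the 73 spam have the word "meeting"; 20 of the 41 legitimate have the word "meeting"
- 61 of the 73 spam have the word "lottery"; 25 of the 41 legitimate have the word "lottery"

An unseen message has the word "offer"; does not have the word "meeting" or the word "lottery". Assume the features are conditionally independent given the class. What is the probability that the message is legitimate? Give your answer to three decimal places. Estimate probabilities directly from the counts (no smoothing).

0.893

spam: (73/114) × (4/73) × (8/73) × (12/73) ≈ 0.000632093
legitimate: (41/114) × (3/41) × (21/41) × (16/41) ≈ 0.00526003
P(legitimate | x) = 0.00526003 / 0.005892123 ≈ 0.893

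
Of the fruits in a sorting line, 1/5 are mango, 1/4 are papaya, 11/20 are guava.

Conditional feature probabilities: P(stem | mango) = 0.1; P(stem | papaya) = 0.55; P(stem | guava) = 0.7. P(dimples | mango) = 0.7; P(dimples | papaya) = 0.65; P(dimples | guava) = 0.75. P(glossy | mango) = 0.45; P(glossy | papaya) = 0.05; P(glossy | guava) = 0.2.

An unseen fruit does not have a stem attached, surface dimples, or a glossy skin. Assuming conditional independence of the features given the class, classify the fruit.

mango: 0.2 × (1−0.1) × (1−0.7) × (1−0.45) = 0.0297
papaya: 0.25 × (1−0.55) × (1−0.65) × (1−0.05) = 0.03740625
guava: 0.55 × (1−0.7) × (1−0.75) × (1−0.2) = 0.033
Highest score → papaya.

papaya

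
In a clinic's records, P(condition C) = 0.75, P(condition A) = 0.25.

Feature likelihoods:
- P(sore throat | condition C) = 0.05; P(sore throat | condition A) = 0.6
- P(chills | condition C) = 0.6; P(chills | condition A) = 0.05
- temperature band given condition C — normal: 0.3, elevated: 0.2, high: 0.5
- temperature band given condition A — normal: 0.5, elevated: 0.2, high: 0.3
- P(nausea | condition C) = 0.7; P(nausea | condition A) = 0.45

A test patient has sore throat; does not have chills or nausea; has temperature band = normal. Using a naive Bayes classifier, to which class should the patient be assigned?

condition C: 0.75 × 0.05 × (1−0.6) × 0.3 × (1−0.7) = 0.00135
condition A: 0.25 × 0.6 × (1−0.05) × 0.5 × (1−0.45) = 0.0391875
Highest score → condition A.

condition A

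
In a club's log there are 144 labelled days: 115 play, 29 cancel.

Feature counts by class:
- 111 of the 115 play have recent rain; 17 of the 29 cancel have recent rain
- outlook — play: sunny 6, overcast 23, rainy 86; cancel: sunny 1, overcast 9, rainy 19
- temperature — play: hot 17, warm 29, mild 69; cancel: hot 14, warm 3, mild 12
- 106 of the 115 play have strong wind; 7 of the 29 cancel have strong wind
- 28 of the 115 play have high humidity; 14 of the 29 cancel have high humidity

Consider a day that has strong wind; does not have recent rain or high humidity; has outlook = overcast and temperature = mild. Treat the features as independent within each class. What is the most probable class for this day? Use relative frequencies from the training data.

play: (115/144) × (4/115) × (23/115) × (69/115) × (106/115) × (87/115) ≈ 0.00232439
cancel: (29/144) × (12/29) × (9/29) × (12/29) × (7/29) × (15/29) ≈ 0.0013361
Highest score → play.

play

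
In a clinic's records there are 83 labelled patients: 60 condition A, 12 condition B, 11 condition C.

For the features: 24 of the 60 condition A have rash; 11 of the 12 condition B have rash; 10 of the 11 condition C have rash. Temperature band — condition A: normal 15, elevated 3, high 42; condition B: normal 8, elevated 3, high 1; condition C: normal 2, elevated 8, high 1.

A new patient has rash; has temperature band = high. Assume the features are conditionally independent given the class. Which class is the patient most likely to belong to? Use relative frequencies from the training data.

condition A

condition A: (60/83) × (24/60) × (42/60) ≈ 0.20241
condition B: (12/83) × (11/12) × (1/12) ≈ 0.0110442
condition C: (11/83) × (10/11) × (1/11) ≈ 0.0109529
Highest score → condition A.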